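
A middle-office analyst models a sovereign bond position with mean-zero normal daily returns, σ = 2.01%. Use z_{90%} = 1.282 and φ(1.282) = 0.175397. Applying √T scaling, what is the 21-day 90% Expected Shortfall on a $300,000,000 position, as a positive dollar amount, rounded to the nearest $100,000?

$48,500,000

σ_{21d} = 2.01% × √21 = 9.211%.
ES multiplier = φ(z)/(1−α) = 0.175397/0.1 = 1.754.
ES = 9.211% × 1.754 = 16.156%; on $300,000,000: $48,468,000.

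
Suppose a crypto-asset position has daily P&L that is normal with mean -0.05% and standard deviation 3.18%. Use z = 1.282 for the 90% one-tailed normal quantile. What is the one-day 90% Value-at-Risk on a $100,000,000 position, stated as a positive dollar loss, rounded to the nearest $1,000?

$4,127,000

VaR = −μ + z·σ = −(-0.05%) + 1.282 × 3.18% = 4.127%.
On $100,000,000: 0.04127 × $100,000,000 = $4,127,000.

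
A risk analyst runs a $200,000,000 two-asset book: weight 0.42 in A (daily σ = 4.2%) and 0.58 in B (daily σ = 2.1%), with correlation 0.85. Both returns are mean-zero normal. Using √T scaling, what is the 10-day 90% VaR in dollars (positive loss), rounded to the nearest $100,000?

σ_p = √(0.42²·4.2² + 0.58²·2.1² + 2·0.85·0.42·0.58·4.2·2.1) = 2.872%.
σ_{10d} = 2.872% × √10 = 9.082%.
z(90%) = 1.282.
VaR = 1.282 × 9.082% = 11.643%; on $200,000,000 that is $23,286,000.

$23,300,000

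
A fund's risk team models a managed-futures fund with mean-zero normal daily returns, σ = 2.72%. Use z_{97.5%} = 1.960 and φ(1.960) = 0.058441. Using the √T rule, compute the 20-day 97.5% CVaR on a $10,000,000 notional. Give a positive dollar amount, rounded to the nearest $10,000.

σ_{20d} = 2.72% × √20 = 12.164%.
ES multiplier = φ(z)/(1−α) = 0.058441/0.025 = 2.338.
ES = 12.164% × 2.338 = 28.439%; on $10,000,000: $2,843,900.

$2,840,000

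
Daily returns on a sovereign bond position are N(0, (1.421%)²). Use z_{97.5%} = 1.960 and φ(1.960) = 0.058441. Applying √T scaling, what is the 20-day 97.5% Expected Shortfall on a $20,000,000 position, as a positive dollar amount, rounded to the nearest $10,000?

σ_{20d} = 1.421% × √20 = 6.355%.
ES multiplier = φ(z)/(1−α) = 0.058441/0.025 = 2.338.
ES = 6.355% × 2.338 = 14.858%; on $20,000,000: $2,971,600.

$2,970,000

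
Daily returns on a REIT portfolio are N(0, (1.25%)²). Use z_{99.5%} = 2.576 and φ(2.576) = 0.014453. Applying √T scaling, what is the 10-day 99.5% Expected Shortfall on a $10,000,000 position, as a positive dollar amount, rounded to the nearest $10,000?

$1,140,000

σ_{10d} = 1.25% × √10 = 3.953%.
ES multiplier = φ(z)/(1−α) = 0.014453/0.005 = 2.891.
ES = 3.953% × 2.891 = 11.428%; on $10,000,000: $1,142,800.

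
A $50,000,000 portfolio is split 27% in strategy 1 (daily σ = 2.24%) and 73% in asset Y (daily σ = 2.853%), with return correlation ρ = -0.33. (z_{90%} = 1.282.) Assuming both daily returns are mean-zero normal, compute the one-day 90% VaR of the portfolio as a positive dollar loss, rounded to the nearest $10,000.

σ_p² = 0.27²·2.24² + 0.73²·2.853² + 2·-0.33·0.27·0.73·2.24·2.853 = 3.8720 (%²).
σ_p = √3.8720 = 1.968%.
VaR = 1.282 × 1.968% = 2.523%; on $50,000,000 that is $1,261,500.

$1,260,000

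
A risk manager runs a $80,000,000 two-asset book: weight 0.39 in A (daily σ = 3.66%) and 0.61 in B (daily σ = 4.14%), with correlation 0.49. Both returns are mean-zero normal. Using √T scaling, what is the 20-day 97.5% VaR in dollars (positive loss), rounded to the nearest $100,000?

$24,200,000

σ_p = √(0.39²·3.66² + 0.61²·4.14² + 2·0.49·0.39·0.61·3.66·4.14) = 3.457%.
σ_{20d} = 3.457% × √20 = 15.460%.
z(97.5%) = 1.960.
VaR = 1.960 × 15.460% = 30.302%; on $80,000,000 that is $24,241,600.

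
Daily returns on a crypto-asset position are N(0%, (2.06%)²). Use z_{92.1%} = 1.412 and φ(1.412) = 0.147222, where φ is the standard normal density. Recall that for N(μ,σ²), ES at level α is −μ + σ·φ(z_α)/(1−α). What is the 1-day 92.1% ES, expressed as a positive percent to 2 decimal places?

3.84%

Tail multiplier: φ(z)/(1−α) = 0.147222 / 0.079 = 1.864.
ES = 2.06% × 1.864 = 3.840%.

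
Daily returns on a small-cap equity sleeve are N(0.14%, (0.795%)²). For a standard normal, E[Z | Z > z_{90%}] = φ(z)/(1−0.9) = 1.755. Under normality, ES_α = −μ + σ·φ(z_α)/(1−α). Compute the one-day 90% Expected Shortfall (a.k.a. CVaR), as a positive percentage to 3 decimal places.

ES = −(0.14%) + 0.795% × 1.755 = 1.255%.

1.255%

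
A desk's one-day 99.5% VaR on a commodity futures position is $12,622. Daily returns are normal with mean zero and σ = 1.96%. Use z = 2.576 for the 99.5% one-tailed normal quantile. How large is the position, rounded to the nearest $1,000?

VaR as a fraction of value: z·σ = 2.576 × 1.96% = 5.04896%.
Position = $12,622 / 0.0504896 = $249,992.

$250,000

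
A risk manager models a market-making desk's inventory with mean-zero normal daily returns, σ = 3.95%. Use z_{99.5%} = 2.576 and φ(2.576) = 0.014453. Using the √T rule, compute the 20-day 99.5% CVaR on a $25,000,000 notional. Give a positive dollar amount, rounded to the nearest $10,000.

$12,770,000

σ_{20d} = 3.95% × √20 = 17.665%.
ES multiplier = φ(z)/(1−α) = 0.014453/0.005 = 2.891.
ES = 17.665% × 2.891 = 51.070%; on $25,000,000: $12,767,500.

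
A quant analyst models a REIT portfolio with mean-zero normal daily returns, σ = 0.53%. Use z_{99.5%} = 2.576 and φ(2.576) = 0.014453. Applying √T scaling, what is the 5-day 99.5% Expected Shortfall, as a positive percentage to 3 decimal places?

σ_{5d} = 0.53% × √5 = 1.185%.
ES multiplier = φ(z)/(1−α) = 0.014453/0.005 = 2.891.
ES = 1.185% × 2.891 = 3.426%.

3.426%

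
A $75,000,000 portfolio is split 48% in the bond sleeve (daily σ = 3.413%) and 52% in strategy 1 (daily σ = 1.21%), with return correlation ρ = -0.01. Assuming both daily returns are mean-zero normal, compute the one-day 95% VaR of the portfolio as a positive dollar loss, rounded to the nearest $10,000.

σ_p² = 0.48²·3.413² + 0.52²·1.21² + 2·-0.01·0.48·0.52·3.413·1.21 = 3.0591 (%²).
σ_p = √3.0591 = 1.749%.
At 95%, z = 1.645.
VaR = 1.645 × 1.749% = 2.877%; on $75,000,000 that is $2,157,750.

$2,160,000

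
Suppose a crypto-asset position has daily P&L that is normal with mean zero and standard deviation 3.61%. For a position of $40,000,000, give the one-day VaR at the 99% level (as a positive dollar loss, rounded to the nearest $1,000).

At 99% one-sided, z = 2.326.
VaR = z·σ = 2.326 × 3.61% = 8.397%.
On $40,000,000: 0.08397 × $40,000,000 = $3,358,800.

$3,359,000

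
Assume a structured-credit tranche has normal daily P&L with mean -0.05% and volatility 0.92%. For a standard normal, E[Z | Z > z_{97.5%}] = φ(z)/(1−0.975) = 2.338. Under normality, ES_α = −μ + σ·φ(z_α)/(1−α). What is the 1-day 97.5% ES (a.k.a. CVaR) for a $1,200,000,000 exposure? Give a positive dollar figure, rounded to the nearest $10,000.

ES = −(-0.05%) + 0.92% × 2.338 = 2.201%.
On $1,200,000,000: 0.02201 × $1,200,000,000 = $26,412,000.

$26,410,000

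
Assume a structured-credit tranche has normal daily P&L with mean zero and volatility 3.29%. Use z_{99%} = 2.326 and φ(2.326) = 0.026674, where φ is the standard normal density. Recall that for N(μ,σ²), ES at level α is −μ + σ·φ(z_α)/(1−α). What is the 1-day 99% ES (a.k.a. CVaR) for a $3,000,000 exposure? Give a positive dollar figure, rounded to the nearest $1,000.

$263,000

Tail multiplier: φ(z)/(1−α) = 0.026674 / 0.01 = 2.667.
ES = 3.29% × 2.667 = 8.774%.
On $3,000,000: 0.08774 × $3,000,000 = $263,220.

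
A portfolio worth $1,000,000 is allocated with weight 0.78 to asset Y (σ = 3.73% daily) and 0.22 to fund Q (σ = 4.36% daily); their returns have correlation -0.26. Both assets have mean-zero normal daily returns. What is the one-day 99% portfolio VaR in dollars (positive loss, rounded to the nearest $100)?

σ_p² = 0.78²·3.73² + 0.22²·4.36² + 2·-0.26·0.78·0.22·3.73·4.36 = 7.9335 (%²).
σ_p = √7.9335 = 2.817%.
At 99%, z = 2.326.
VaR = 2.326 × 2.817% = 6.552%; on $1,000,000 that is $65,520.

$65,500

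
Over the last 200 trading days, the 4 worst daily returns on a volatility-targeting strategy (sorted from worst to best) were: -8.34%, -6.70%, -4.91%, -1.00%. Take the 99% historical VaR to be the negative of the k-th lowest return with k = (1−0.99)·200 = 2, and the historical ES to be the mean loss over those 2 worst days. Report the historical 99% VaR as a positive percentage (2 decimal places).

k = 2; the 2nd lowest return is -6.70%, so VaR = 6.70%.

6.70%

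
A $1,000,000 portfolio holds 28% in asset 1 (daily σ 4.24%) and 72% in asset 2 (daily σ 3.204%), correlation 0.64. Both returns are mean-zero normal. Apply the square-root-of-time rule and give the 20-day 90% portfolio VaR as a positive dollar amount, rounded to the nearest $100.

$183,400

σ_p = √(0.28²·4.24² + 0.72²·3.204² + 2·0.64·0.28·0.72·4.24·3.204) = 3.199%.
σ_{20d} = 3.199% × √20 = 14.306%.
z(90%) = 1.282.
VaR = 1.282 × 14.306% = 18.340%; on $1,000,000 that is $183,400.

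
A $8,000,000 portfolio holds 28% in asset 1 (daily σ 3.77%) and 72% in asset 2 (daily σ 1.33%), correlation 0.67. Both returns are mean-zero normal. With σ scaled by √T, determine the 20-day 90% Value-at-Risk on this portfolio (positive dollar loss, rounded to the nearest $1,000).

σ_p = √(0.28²·3.77² + 0.72²·1.33² + 2·0.67·0.28·0.72·3.77·1.33) = 1.840%.
σ_{20d} = 1.840% × √20 = 8.229%.
z(90%) = 1.282.
VaR = 1.282 × 8.229% = 10.550%; on $8,000,000 that is $844,000.

$844,000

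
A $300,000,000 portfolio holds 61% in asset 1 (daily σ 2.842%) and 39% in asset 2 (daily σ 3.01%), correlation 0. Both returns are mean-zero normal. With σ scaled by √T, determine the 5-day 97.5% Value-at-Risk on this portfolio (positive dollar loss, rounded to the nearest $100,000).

σ_p = √(0.61²·2.842² + 0.39²·3.01² + 2·0·0.61·0.39·2.842·3.01) = 2.094%.
σ_{5d} = 2.094% × √5 = 4.682%.
z(97.5%) = 1.960.
VaR = 1.960 × 4.682% = 9.177%; on $300,000,000 that is $27,531,000.

$27,500,000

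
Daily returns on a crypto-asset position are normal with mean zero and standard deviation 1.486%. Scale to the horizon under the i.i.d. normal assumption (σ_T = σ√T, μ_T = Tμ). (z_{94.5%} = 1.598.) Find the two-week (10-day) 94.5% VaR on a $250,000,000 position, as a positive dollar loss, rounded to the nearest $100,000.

σ_{10d} = 1.486% × √10 = 4.699%.
VaR = 1.598 × 4.699% = 7.509%.
On $250,000,000: 0.07509 × $250,000,000 = $18,772,500.

$18,800,000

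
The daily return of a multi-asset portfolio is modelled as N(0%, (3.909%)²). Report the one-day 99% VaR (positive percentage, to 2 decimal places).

At 99% one-sided, z = 2.326.
VaR = z·σ = 2.326 × 3.909% = 9.092%.

9.09%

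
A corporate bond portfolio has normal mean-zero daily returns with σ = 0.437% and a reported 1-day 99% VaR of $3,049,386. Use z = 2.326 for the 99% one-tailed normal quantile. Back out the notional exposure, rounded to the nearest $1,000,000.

VaR as a fraction of value: z·σ = 2.326 × 0.437% = 1.01646%.
Position = $3,049,386 / 0.0101646 = $300,000,000.

$300,000,000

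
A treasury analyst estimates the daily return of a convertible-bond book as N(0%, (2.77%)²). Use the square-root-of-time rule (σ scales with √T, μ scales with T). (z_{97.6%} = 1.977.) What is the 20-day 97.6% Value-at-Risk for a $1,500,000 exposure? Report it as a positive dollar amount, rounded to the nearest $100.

σ_{20d} = 2.77% × √20 = 12.388%.
VaR = 1.977 × 12.388% = 24.491%.
On $1,500,000: 0.24491 × $1,500,000 = $367,365.

$367,400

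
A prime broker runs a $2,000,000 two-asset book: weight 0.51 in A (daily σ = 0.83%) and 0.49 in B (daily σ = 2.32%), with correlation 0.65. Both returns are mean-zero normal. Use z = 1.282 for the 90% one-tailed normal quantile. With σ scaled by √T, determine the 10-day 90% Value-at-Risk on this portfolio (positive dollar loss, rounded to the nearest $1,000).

σ_p = √(0.51²·0.83² + 0.49²·2.32² + 2·0.65·0.51·0.49·0.83·2.32) = 1.448%.
σ_{10d} = 1.448% × √10 = 4.579%.
VaR = 1.282 × 4.579% = 5.870%; on $2,000,000 that is $117,400.

$117,000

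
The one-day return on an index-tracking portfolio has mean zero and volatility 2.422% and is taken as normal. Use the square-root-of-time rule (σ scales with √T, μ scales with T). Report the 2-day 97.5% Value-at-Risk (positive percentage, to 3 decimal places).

At 97.5%, z = 1.960.
σ_{2d} = 2.422% × √2 = 3.425%.
VaR = 1.960 × 3.425% = 6.713%.

6.713%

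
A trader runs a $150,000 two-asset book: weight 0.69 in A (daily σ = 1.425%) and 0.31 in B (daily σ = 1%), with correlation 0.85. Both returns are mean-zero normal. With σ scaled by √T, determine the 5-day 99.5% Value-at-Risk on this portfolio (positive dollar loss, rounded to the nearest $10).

$10,860

σ_p = √(0.69²·1.425² + 0.31²·1² + 2·0.85·0.69·0.31·1.425·1) = 1.257%.
σ_{5d} = 1.257% × √5 = 2.811%.
z(99.5%) = 2.576.
VaR = 2.576 × 2.811% = 7.241%; on $150,000 that is $10,862.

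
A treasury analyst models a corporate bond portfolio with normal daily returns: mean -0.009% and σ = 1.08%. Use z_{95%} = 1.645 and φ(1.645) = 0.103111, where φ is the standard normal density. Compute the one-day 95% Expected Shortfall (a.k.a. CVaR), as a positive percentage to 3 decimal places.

2.236%

Tail multiplier: φ(z)/(1−α) = 0.103111 / 0.05 = 2.062.
ES = −(-0.009%) + 1.08% × 2.062 = 2.236%.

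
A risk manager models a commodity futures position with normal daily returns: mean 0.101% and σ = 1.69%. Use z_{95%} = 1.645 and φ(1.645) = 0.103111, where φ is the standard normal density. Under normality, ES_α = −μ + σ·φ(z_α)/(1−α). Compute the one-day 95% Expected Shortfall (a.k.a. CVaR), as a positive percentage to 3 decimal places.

Tail multiplier: φ(z)/(1−α) = 0.103111 / 0.05 = 2.062.
ES = −(0.101%) + 1.69% × 2.062 = 3.384%.

3.384%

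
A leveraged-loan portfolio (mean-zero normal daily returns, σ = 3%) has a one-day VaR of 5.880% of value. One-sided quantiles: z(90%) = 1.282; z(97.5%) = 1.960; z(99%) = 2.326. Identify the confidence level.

Implied z = VaR/σ = 5.880 / 3 = 1.960.
This matches z(97.5%) = 1.960.

97.5%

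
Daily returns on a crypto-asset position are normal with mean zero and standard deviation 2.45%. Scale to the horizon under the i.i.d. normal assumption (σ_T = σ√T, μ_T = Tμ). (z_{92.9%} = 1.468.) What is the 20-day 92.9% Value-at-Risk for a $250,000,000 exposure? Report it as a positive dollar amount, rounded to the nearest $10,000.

$40,210,000

σ_{20d} = 2.45% × √20 = 10.957%.
VaR = 1.468 × 10.957% = 16.085%.
On $250,000,000: 0.16085 × $250,000,000 = $40,212,500.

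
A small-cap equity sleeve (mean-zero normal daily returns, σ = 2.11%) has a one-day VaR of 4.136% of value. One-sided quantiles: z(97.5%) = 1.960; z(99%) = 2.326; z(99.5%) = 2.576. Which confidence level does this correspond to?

97.5%

Implied z = VaR/σ = 4.136 / 2.11 = 1.960.
This matches z(97.5%) = 1.960.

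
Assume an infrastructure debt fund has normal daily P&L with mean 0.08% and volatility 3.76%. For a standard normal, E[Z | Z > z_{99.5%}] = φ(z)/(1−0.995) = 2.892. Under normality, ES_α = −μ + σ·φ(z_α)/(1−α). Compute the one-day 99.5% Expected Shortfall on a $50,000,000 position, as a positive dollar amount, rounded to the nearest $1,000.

$5,397,000

ES = −(0.08%) + 3.76% × 2.892 = 10.794%.
On $50,000,000: 0.10794 × $50,000,000 = $5,397,000.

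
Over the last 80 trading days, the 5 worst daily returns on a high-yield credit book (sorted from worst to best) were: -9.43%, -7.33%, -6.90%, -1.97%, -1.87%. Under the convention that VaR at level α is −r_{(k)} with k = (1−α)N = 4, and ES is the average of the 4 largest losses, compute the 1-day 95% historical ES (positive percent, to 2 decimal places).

The 4 worst returns sum to -25.63%.
ES = −(-25.63%) / 4 = 6.4075% ≈ 6.41%.

6.41%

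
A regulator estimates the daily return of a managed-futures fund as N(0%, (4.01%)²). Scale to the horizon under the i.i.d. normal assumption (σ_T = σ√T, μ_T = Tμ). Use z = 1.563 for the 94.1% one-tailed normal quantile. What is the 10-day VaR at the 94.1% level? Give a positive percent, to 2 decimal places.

19.82%

σ_{10d} = 4.01% × √10 = 12.681%.
VaR = 1.563 × 12.681% = 19.820%.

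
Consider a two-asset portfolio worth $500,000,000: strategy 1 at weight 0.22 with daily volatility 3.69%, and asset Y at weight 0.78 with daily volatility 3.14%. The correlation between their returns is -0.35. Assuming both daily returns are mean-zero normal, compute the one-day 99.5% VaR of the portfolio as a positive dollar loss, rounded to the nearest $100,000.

$29,600,000

σ_p² = 0.22²·3.69² + 0.78²·3.14² + 2·-0.35·0.22·0.78·3.69·3.14 = 5.2658 (%²).
σ_p = √5.2658 = 2.295%.
At 99.5%, z = 2.576.
VaR = 2.576 × 2.295% = 5.912%; on $500,000,000 that is $29,560,000.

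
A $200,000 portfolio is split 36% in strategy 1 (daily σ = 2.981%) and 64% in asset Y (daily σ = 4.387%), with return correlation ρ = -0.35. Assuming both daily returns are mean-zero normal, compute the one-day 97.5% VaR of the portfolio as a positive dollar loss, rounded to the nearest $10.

$10,320

σ_p² = 0.36²·2.981² + 0.64²·4.387² + 2·-0.35·0.36·0.64·2.981·4.387 = 6.9256 (%²).
σ_p = √6.9256 = 2.632%.
At 97.5%, z = 1.960.
VaR = 1.960 × 2.632% = 5.159%; on $200,000 that is $10,318.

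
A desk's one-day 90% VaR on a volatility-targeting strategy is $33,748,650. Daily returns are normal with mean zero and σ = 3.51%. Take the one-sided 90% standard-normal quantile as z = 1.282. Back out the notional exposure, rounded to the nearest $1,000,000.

$750,000,000

VaR as a fraction of value: z·σ = 1.282 × 3.51% = 4.49982%.
Position = $33,748,650 / 0.0449982 = $750,000,000.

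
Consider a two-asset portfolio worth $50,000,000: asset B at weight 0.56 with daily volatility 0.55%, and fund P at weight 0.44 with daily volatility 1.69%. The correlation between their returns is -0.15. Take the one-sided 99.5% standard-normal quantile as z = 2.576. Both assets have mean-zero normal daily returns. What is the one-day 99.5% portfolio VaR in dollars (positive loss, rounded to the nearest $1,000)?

$980,000

σ_p² = 0.56²·0.55² + 0.44²·1.69² + 2·-0.15·0.56·0.44·0.55·1.69 = 0.5791 (%²).
σ_p = √0.5791 = 0.761%.
VaR = 2.576 × 0.761% = 1.960%; on $50,000,000 that is $980,000.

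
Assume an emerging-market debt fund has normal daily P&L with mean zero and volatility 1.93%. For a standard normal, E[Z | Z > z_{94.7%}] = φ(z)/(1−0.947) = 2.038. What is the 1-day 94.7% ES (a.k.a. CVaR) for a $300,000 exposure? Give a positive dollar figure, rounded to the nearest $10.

$11,800

ES = 1.93% × 2.038 = 3.933%.
On $300,000: 0.03933 × $300,000 = $11,799.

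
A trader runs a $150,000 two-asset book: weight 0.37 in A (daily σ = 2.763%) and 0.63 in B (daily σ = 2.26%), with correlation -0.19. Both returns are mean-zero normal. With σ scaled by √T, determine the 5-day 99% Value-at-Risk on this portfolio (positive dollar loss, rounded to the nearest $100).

$12,400

σ_p = √(0.37²·2.763² + 0.63²·2.26² + 2·-0.19·0.37·0.63·2.763·2.26) = 1.587%.
σ_{5d} = 1.587% × √5 = 3.549%.
z(99%) = 2.326.
VaR = 2.326 × 3.549% = 8.255%; on $150,000 that is $12,383.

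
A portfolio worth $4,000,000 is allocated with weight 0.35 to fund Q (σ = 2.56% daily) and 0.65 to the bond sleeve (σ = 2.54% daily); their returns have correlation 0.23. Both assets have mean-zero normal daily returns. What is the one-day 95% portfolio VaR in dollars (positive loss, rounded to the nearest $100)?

σ_p² = 0.35²·2.56² + 0.65²·2.54² + 2·0.23·0.35·0.65·2.56·2.54 = 4.2091 (%²).
σ_p = √4.2091 = 2.052%.
At 95%, z = 1.645.
VaR = 1.645 × 2.052% = 3.376%; on $4,000,000 that is $135,040.

$135,000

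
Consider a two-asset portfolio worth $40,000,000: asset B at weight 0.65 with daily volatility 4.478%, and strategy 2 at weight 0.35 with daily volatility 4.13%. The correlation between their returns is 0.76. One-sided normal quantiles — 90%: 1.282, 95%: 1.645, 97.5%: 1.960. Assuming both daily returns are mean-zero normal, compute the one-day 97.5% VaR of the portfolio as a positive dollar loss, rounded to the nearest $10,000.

$3,230,000

σ_p² = 0.65²·4.478² + 0.35²·4.13² + 2·0.76·0.65·0.35·4.478·4.13 = 16.9569 (%²).
σ_p = √16.9569 = 4.118%.
VaR = 1.960 × 4.118% = 8.071%; on $40,000,000 that is $3,228,400.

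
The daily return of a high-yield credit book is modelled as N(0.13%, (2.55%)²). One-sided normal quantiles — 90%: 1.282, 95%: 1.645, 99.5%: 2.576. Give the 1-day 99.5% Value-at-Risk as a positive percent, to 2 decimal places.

6.44%

VaR = −μ + z·σ = −(0.13%) + 2.576 × 2.55% = 6.439%.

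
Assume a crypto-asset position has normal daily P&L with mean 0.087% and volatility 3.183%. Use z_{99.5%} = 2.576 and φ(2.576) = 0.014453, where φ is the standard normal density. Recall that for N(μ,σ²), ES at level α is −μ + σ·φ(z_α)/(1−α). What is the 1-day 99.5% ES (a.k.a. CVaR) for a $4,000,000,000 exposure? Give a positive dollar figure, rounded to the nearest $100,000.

$364,600,000

Tail multiplier: φ(z)/(1−α) = 0.014453 / 0.005 = 2.891.
ES = −(0.087%) + 3.183% × 2.891 = 9.115%.
On $4,000,000,000: 0.09115 × $4,000,000,000 = $364,600,000.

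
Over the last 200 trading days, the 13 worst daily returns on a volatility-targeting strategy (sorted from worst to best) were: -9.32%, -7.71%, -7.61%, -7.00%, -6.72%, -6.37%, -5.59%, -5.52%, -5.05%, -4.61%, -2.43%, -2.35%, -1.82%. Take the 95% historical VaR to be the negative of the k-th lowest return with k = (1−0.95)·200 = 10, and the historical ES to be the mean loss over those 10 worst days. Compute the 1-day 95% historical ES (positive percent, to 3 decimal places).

The 10 worst returns sum to -65.50%.
ES = −(-65.50%) / 10 = 6.55% ≈ 6.550%.

6.550%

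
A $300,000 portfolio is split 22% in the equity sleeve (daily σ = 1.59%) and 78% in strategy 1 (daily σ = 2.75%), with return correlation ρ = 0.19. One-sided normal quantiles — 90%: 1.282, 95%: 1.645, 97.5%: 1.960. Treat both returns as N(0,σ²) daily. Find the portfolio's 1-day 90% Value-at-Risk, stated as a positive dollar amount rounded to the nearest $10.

σ_p² = 0.22²·1.59² + 0.78²·2.75² + 2·0.19·0.22·0.78·1.59·2.75 = 5.0085 (%²).
σ_p = √5.0085 = 2.238%.
VaR = 1.282 × 2.238% = 2.869%; on $300,000 that is $8,607.

$8,610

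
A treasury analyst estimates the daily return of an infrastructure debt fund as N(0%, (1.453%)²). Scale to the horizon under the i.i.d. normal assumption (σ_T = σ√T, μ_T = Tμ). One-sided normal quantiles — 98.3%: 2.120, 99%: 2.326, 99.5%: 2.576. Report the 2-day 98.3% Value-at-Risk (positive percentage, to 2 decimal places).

σ_{2d} = 1.453% × √2 = 2.055%.
VaR = 2.120 × 2.055% = 4.357%.

4.36%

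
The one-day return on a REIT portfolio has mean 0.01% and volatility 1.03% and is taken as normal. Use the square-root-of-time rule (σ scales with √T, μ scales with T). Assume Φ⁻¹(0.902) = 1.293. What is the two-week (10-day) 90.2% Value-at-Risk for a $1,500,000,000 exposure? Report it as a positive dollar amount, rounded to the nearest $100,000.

$61,700,000

σ_{10d} = 1.03% × √10 = 3.257%; μ_{10d} = 10 × 0.01% = 0.100%.
VaR = −(0.100%) + 1.293 × 3.257% = 4.111%.
On $1,500,000,000: 0.04111 × $1,500,000,000 = $61,665,000.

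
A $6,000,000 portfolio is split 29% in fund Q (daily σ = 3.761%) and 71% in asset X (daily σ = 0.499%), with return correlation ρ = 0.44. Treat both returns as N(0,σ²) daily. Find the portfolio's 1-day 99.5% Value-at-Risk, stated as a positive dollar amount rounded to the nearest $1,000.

σ_p² = 0.29²·3.761² + 0.71²·0.499² + 2·0.44·0.29·0.71·3.761·0.499 = 1.6552 (%²).
σ_p = √1.6552 = 1.287%.
At 99.5%, z = 2.576.
VaR = 2.576 × 1.287% = 3.315%; on $6,000,000 that is $198,900.

$199,000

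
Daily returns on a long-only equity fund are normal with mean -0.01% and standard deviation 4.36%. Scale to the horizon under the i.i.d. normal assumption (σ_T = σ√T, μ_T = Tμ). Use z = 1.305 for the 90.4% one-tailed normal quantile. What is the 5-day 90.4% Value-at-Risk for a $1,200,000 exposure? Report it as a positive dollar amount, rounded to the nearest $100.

σ_{5d} = 4.36% × √5 = 9.749%; μ_{5d} = 5 × -0.01% = -0.050%.
VaR = −(-0.050%) + 1.305 × 9.749% = 12.772%.
On $1,200,000: 0.12772 × $1,200,000 = $153,264.

$153,300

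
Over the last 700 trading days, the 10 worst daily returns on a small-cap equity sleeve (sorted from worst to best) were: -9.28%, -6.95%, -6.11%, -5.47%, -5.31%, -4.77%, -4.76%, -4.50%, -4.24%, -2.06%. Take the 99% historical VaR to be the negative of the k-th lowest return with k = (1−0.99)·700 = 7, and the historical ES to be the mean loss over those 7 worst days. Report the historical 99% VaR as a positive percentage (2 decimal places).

4.76%

k = 7; the 7th lowest return is -4.76%, so VaR = 4.76%.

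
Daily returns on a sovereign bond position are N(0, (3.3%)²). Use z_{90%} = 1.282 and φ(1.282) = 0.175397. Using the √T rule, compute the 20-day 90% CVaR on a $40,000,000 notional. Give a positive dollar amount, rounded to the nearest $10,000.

σ_{20d} = 3.3% × √20 = 14.758%.
ES multiplier = φ(z)/(1−α) = 0.175397/0.1 = 1.754.
ES = 14.758% × 1.754 = 25.886%; on $40,000,000: $10,354,400.

$10,350,000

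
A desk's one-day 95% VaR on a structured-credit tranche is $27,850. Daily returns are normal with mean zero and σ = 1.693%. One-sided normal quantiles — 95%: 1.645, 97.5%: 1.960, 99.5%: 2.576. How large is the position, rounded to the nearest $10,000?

$1,000,000

VaR as a fraction of value: z·σ = 1.645 × 1.693% = 2.78498%.
Position = $27,850 / 0.0278498 = $1,000,005.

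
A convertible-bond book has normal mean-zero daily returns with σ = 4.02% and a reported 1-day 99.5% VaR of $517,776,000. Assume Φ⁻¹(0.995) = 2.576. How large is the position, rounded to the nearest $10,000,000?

VaR as a fraction of value: z·σ = 2.576 × 4.02% = 10.3555%.
Position = $517,776,000 / 0.103555 = $5,000,000,000.

$5,000,000,000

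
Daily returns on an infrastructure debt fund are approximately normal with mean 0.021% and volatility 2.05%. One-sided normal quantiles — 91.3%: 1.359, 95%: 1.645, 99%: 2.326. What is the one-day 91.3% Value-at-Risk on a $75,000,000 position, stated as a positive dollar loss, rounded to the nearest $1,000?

$2,074,000

VaR = −μ + z·σ = −(0.021%) + 1.359 × 2.05% = 2.765%.
On $75,000,000: 0.02765 × $75,000,000 = $2,073,750.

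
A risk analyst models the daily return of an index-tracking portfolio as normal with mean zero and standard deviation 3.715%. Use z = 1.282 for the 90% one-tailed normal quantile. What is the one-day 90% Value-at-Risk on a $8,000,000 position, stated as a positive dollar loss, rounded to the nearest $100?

$381,000

VaR = z·σ = 1.282 × 3.715% = 4.763%.
On $8,000,000: 0.04763 × $8,000,000 = $381,040.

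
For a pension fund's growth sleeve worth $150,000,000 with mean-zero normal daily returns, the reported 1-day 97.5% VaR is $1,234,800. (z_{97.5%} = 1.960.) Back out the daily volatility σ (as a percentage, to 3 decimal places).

VaR as a fraction: $1,234,800 / $150,000,000 = 0.823%.
σ = VaR / z = 0.823% / 1.960 = 0.420%.

0.420%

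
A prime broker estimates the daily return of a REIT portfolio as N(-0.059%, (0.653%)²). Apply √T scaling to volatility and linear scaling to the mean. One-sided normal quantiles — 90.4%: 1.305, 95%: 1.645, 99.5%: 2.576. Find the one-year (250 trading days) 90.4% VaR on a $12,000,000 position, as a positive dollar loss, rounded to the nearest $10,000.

$3,390,000

σ_{250d} = 0.653% × √250 = 10.325%; μ_{250d} = 250 × -0.059% = -14.750%.
VaR = −(-14.750%) + 1.305 × 10.325% = 28.224%.
On $12,000,000: 0.28224 × $12,000,000 = $3,386,880.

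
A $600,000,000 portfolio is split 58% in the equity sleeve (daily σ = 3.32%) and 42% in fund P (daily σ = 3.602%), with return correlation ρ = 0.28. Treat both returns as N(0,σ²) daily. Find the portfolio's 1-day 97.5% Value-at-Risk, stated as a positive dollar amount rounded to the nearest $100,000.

$32,500,000

σ_p² = 0.58²·3.32² + 0.42²·3.602² + 2·0.28·0.58·0.42·3.32·3.602 = 7.6280 (%²).
σ_p = √7.6280 = 2.762%.
At 97.5%, z = 1.960.
VaR = 1.960 × 2.762% = 5.414%; on $600,000,000 that is $32,484,000.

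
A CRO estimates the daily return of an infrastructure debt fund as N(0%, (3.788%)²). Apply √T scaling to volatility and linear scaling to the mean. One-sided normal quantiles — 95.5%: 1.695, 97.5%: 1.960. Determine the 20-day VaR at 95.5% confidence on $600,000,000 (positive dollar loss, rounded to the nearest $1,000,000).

$172,000,000

σ_{20d} = 3.788% × √20 = 16.940%.
VaR = 1.695 × 16.940% = 28.713%.
On $600,000,000: 0.28713 × $600,000,000 = $172,278,000.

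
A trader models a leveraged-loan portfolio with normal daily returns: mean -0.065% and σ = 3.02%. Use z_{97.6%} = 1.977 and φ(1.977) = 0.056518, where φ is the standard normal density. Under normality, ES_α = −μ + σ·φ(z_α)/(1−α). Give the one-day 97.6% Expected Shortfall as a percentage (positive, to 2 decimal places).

7.18%

Tail multiplier: φ(z)/(1−α) = 0.056518 / 0.024 = 2.355.
ES = −(-0.065%) + 3.02% × 2.355 = 7.177%.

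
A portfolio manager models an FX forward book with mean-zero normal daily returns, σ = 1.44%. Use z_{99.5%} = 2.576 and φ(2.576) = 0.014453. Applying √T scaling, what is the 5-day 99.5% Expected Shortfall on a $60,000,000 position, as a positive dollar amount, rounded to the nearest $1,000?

$5,585,000

σ_{5d} = 1.44% × √5 = 3.220%.
ES multiplier = φ(z)/(1−α) = 0.014453/0.005 = 2.891.
ES = 3.220% × 2.891 = 9.309%; on $60,000,000: $5,585,400.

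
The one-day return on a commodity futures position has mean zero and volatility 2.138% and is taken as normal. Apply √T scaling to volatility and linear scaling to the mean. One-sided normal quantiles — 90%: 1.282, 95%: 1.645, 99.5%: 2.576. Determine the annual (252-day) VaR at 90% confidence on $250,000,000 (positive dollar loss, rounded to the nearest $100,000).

$108,800,000

σ_{252d} = 2.138% × √252 = 33.940%.
VaR = 1.282 × 33.940% = 43.511%.
On $250,000,000: 0.43511 × $250,000,000 = $108,777,500.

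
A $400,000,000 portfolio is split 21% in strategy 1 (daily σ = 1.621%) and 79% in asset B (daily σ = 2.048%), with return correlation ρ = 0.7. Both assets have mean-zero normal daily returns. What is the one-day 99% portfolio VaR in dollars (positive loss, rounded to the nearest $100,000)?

$17,400,000

σ_p² = 0.21²·1.621² + 0.79²·2.048² + 2·0.7·0.21·0.79·1.621·2.048 = 3.5046 (%²).
σ_p = √3.5046 = 1.872%.
At 99%, z = 2.326.
VaR = 2.326 × 1.872% = 4.354%; on $400,000,000 that is $17,416,000.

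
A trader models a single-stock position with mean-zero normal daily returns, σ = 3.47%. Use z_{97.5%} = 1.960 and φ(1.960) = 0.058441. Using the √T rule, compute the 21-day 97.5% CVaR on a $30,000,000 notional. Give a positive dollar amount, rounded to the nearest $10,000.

$11,150,000

σ_{21d} = 3.47% × √21 = 15.902%.
ES multiplier = φ(z)/(1−α) = 0.058441/0.025 = 2.338.
ES = 15.902% × 2.338 = 37.179%; on $30,000,000: $11,153,700.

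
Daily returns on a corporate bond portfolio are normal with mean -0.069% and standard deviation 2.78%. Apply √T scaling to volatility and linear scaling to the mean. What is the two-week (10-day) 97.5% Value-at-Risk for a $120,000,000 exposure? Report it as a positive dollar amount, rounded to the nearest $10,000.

$21,500,000

At 97.5%, z = 1.960.
σ_{10d} = 2.78% × √10 = 8.791%; μ_{10d} = 10 × -0.069% = -0.690%.
VaR = −(-0.690%) + 1.960 × 8.791% = 17.920%.
On $120,000,000: 0.17920 × $120,000,000 = $21,504,000.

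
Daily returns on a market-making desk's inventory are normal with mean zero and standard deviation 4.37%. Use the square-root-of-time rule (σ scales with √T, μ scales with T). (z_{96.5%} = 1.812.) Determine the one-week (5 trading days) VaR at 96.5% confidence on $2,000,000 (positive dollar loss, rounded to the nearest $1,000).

σ_{5d} = 4.37% × √5 = 9.772%.
VaR = 1.812 × 9.772% = 17.707%.
On $2,000,000: 0.17707 × $2,000,000 = $354,140.

$354,000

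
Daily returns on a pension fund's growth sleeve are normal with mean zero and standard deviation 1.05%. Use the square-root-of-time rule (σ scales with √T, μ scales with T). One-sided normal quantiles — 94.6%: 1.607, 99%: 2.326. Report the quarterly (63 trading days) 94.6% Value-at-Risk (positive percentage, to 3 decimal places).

σ_{63d} = 1.05% × √63 = 8.334%.
VaR = 1.607 × 8.334% = 13.393%.

13.393%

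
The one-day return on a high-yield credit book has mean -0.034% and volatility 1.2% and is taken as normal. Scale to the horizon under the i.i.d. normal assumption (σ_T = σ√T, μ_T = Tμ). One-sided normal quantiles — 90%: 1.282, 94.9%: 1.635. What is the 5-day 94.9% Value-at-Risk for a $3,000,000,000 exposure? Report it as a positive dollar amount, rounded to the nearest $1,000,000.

$137,000,000

σ_{5d} = 1.2% × √5 = 2.683%; μ_{5d} = 5 × -0.034% = -0.170%.
VaR = −(-0.170%) + 1.635 × 2.683% = 4.557%.
On $3,000,000,000: 0.04557 × $3,000,000,000 = $136,710,000.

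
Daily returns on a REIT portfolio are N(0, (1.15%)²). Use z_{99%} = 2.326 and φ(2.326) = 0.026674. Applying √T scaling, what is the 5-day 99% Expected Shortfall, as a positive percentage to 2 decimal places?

6.86%

σ_{5d} = 1.15% × √5 = 2.571%.
ES multiplier = φ(z)/(1−α) = 0.026674/0.01 = 2.667.
ES = 2.571% × 2.667 = 6.857%.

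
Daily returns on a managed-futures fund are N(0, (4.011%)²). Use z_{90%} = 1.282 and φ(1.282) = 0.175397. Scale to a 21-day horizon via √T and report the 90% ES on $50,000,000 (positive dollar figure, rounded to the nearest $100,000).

σ_{21d} = 4.011% × √21 = 18.381%.
ES multiplier = φ(z)/(1−α) = 0.175397/0.1 = 1.754.
ES = 18.381% × 1.754 = 32.240%; on $50,000,000: $16,120,000.

$16,100,000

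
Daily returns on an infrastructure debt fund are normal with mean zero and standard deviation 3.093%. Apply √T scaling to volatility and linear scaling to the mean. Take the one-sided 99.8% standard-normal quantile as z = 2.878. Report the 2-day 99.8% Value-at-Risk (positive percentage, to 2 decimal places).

σ_{2d} = 3.093% × √2 = 4.374%.
VaR = 2.878 × 4.374% = 12.588%.

12.59%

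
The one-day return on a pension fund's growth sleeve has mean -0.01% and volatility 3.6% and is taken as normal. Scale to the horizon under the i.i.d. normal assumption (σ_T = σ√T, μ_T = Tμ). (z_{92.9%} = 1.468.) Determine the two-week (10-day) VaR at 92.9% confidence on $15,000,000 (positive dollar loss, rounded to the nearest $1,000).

σ_{10d} = 3.6% × √10 = 11.384%; μ_{10d} = 10 × -0.01% = -0.100%.
VaR = −(-0.100%) + 1.468 × 11.384% = 16.812%.
On $15,000,000: 0.16812 × $15,000,000 = $2,521,800.

$2,522,000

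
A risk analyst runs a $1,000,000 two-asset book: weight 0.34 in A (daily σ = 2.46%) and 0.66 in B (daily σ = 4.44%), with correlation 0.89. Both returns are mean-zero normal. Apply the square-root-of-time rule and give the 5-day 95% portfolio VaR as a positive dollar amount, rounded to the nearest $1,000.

$136,000

σ_p = √(0.34²·2.46² + 0.66²·4.44² + 2·0.89·0.34·0.66·2.46·4.44) = 3.695%.
σ_{5d} = 3.695% × √5 = 8.262%.
z(95%) = 1.645.
VaR = 1.645 × 8.262% = 13.591%; on $1,000,000 that is $135,910.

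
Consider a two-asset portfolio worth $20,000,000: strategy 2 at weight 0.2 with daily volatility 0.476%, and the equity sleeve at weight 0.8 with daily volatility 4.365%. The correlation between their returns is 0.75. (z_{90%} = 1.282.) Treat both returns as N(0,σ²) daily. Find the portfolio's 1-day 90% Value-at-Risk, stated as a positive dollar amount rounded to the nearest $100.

$913,800

σ_p² = 0.2²·0.476² + 0.8²·4.365² + 2·0.75·0.2·0.8·0.476·4.365 = 12.7018 (%²).
σ_p = √12.7018 = 3.564%.
VaR = 1.282 × 3.564% = 4.569%; on $20,000,000 that is $913,800.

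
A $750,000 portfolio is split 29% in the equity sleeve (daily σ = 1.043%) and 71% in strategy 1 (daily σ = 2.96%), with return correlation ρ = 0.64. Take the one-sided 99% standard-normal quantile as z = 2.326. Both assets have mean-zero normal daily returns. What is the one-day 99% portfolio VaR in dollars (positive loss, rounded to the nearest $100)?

σ_p² = 0.29²·1.043² + 0.71²·2.96² + 2·0.64·0.29·0.71·1.043·2.96 = 5.3219 (%²).
σ_p = √5.3219 = 2.307%.
VaR = 2.326 × 2.307% = 5.366%; on $750,000 that is $40,245.

$40,200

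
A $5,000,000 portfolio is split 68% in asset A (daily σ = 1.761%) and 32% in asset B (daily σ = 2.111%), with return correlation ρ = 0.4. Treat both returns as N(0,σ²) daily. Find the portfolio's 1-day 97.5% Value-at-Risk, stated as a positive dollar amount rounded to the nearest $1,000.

σ_p² = 0.68²·1.761² + 0.32²·2.111² + 2·0.4·0.68·0.32·1.761·2.111 = 2.5374 (%²).
σ_p = √2.5374 = 1.593%.
At 97.5%, z = 1.960.
VaR = 1.960 × 1.593% = 3.122%; on $5,000,000 that is $156,100.

$156,000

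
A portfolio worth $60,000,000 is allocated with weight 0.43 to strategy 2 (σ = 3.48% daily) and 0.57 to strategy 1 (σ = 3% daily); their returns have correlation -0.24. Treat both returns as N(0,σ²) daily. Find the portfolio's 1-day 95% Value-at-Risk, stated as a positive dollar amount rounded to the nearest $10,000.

σ_p² = 0.43²·3.48² + 0.57²·3² + 2·-0.24·0.43·0.57·3.48·3 = 3.9351 (%²).
σ_p = √3.9351 = 1.984%.
At 95%, z = 1.645.
VaR = 1.645 × 1.984% = 3.264%; on $60,000,000 that is $1,958,400.

$1,960,000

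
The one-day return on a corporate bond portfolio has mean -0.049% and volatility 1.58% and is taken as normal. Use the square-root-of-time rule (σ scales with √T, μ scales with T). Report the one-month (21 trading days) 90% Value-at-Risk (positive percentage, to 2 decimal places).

At 90%, z = 1.282.
σ_{21d} = 1.58% × √21 = 7.240%; μ_{21d} = 21 × -0.049% = -1.029%.
VaR = −(-1.029%) + 1.282 × 7.240% = 10.311%.

10.31%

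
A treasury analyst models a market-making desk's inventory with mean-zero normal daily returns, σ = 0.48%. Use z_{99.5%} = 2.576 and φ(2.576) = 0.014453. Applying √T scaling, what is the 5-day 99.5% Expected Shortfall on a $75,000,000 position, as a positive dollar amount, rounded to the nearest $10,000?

σ_{5d} = 0.48% × √5 = 1.073%.
ES multiplier = φ(z)/(1−α) = 0.014453/0.005 = 2.891.
ES = 1.073% × 2.891 = 3.102%; on $75,000,000: $2,326,500.

$2,330,000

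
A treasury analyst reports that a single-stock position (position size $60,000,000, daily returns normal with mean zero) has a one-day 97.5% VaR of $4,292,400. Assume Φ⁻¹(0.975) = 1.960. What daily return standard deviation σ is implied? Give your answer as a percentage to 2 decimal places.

VaR as a fraction: $4,292,400 / $60,000,000 = 7.154%.
σ = VaR / z = 7.154% / 1.960 = 3.650%.

3.65%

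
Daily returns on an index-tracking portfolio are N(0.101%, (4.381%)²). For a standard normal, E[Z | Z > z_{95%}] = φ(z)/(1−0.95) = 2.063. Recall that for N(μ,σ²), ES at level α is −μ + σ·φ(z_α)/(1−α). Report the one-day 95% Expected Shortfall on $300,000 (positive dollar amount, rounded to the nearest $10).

$26,810

ES = −(0.101%) + 4.381% × 2.063 = 8.937%.
On $300,000: 0.08937 × $300,000 = $26,811.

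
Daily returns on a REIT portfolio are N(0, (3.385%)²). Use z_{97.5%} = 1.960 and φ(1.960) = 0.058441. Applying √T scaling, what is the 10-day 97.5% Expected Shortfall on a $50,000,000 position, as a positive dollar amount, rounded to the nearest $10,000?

$12,510,000

σ_{10d} = 3.385% × √10 = 10.704%.
ES multiplier = φ(z)/(1−α) = 0.058441/0.025 = 2.338.
ES = 10.704% × 2.338 = 25.026%; on $50,000,000: $12,513,000.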